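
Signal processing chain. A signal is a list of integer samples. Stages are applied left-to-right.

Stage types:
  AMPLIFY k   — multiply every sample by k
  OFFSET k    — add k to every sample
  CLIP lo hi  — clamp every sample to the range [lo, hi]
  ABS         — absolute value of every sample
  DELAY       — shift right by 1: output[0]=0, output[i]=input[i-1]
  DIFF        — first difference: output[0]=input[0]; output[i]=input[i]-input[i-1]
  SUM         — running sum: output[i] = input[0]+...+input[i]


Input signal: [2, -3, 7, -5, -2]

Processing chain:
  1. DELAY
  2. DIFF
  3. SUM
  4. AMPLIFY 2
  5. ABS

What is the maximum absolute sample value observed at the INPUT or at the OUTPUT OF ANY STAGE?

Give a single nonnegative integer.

Answer: 14

Derivation:
Input: [2, -3, 7, -5, -2] (max |s|=7)
Stage 1 (DELAY): [0, 2, -3, 7, -5] = [0, 2, -3, 7, -5] -> [0, 2, -3, 7, -5] (max |s|=7)
Stage 2 (DIFF): s[0]=0, 2-0=2, -3-2=-5, 7--3=10, -5-7=-12 -> [0, 2, -5, 10, -12] (max |s|=12)
Stage 3 (SUM): sum[0..0]=0, sum[0..1]=2, sum[0..2]=-3, sum[0..3]=7, sum[0..4]=-5 -> [0, 2, -3, 7, -5] (max |s|=7)
Stage 4 (AMPLIFY 2): 0*2=0, 2*2=4, -3*2=-6, 7*2=14, -5*2=-10 -> [0, 4, -6, 14, -10] (max |s|=14)
Stage 5 (ABS): |0|=0, |4|=4, |-6|=6, |14|=14, |-10|=10 -> [0, 4, 6, 14, 10] (max |s|=14)
Overall max amplitude: 14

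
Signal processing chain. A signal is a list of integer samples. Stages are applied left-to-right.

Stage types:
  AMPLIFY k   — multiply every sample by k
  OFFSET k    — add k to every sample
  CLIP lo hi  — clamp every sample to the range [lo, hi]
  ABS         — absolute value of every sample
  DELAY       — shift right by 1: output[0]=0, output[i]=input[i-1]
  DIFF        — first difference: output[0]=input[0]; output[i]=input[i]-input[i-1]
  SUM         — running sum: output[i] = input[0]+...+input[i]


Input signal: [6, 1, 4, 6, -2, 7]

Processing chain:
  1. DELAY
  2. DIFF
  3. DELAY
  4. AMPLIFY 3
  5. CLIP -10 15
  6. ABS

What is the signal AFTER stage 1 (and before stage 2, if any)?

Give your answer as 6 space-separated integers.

Answer: 0 6 1 4 6 -2

Derivation:
Input: [6, 1, 4, 6, -2, 7]
Stage 1 (DELAY): [0, 6, 1, 4, 6, -2] = [0, 6, 1, 4, 6, -2] -> [0, 6, 1, 4, 6, -2]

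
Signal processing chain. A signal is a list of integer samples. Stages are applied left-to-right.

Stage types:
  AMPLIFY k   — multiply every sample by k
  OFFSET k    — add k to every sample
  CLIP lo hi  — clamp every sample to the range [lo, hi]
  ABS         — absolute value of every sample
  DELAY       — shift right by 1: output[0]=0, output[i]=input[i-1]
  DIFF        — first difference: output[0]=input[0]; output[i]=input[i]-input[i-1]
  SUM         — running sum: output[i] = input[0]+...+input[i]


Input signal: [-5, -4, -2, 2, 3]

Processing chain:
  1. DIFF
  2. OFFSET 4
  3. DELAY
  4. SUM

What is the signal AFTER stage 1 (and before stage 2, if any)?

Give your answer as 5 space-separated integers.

Input: [-5, -4, -2, 2, 3]
Stage 1 (DIFF): s[0]=-5, -4--5=1, -2--4=2, 2--2=4, 3-2=1 -> [-5, 1, 2, 4, 1]

Answer: -5 1 2 4 1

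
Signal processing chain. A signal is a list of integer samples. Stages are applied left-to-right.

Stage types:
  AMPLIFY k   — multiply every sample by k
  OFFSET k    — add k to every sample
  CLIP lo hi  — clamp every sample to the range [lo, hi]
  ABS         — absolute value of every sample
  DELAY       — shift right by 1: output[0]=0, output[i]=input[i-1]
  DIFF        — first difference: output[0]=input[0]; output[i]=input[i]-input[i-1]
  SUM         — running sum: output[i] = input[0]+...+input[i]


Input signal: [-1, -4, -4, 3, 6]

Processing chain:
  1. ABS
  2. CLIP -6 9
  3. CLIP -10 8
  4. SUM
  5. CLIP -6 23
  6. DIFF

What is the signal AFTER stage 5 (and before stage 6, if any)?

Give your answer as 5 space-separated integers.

Answer: 1 5 9 12 18

Derivation:
Input: [-1, -4, -4, 3, 6]
Stage 1 (ABS): |-1|=1, |-4|=4, |-4|=4, |3|=3, |6|=6 -> [1, 4, 4, 3, 6]
Stage 2 (CLIP -6 9): clip(1,-6,9)=1, clip(4,-6,9)=4, clip(4,-6,9)=4, clip(3,-6,9)=3, clip(6,-6,9)=6 -> [1, 4, 4, 3, 6]
Stage 3 (CLIP -10 8): clip(1,-10,8)=1, clip(4,-10,8)=4, clip(4,-10,8)=4, clip(3,-10,8)=3, clip(6,-10,8)=6 -> [1, 4, 4, 3, 6]
Stage 4 (SUM): sum[0..0]=1, sum[0..1]=5, sum[0..2]=9, sum[0..3]=12, sum[0..4]=18 -> [1, 5, 9, 12, 18]
Stage 5 (CLIP -6 23): clip(1,-6,23)=1, clip(5,-6,23)=5, clip(9,-6,23)=9, clip(12,-6,23)=12, clip(18,-6,23)=18 -> [1, 5, 9, 12, 18]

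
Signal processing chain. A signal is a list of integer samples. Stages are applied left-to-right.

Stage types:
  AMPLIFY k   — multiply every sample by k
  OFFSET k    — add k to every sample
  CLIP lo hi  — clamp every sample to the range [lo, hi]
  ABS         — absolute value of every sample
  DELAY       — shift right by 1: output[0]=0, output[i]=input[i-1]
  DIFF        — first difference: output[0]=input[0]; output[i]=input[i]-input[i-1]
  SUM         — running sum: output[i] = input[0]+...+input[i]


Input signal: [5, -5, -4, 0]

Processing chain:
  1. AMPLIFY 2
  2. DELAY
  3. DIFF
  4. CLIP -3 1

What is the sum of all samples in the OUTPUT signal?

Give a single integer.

Input: [5, -5, -4, 0]
Stage 1 (AMPLIFY 2): 5*2=10, -5*2=-10, -4*2=-8, 0*2=0 -> [10, -10, -8, 0]
Stage 2 (DELAY): [0, 10, -10, -8] = [0, 10, -10, -8] -> [0, 10, -10, -8]
Stage 3 (DIFF): s[0]=0, 10-0=10, -10-10=-20, -8--10=2 -> [0, 10, -20, 2]
Stage 4 (CLIP -3 1): clip(0,-3,1)=0, clip(10,-3,1)=1, clip(-20,-3,1)=-3, clip(2,-3,1)=1 -> [0, 1, -3, 1]
Output sum: -1

Answer: -1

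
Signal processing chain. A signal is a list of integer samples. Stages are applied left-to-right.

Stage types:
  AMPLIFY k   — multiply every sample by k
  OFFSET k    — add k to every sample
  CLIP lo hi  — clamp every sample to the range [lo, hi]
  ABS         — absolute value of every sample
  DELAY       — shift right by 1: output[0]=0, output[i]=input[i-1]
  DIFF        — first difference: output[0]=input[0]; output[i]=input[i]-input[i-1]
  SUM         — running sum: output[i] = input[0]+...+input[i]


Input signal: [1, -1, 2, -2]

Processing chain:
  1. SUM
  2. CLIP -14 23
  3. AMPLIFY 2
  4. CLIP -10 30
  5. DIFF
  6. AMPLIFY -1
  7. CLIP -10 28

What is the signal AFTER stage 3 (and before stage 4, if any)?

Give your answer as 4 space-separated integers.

Input: [1, -1, 2, -2]
Stage 1 (SUM): sum[0..0]=1, sum[0..1]=0, sum[0..2]=2, sum[0..3]=0 -> [1, 0, 2, 0]
Stage 2 (CLIP -14 23): clip(1,-14,23)=1, clip(0,-14,23)=0, clip(2,-14,23)=2, clip(0,-14,23)=0 -> [1, 0, 2, 0]
Stage 3 (AMPLIFY 2): 1*2=2, 0*2=0, 2*2=4, 0*2=0 -> [2, 0, 4, 0]

Answer: 2 0 4 0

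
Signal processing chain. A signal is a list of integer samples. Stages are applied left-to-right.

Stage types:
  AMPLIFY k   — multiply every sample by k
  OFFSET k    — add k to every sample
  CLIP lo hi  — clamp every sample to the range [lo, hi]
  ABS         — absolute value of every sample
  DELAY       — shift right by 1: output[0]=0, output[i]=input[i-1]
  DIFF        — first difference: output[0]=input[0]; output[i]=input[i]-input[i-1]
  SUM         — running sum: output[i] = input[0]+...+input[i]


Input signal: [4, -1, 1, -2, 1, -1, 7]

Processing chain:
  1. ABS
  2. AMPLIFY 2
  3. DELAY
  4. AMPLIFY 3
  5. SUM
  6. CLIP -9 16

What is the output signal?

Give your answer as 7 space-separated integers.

Answer: 0 16 16 16 16 16 16

Derivation:
Input: [4, -1, 1, -2, 1, -1, 7]
Stage 1 (ABS): |4|=4, |-1|=1, |1|=1, |-2|=2, |1|=1, |-1|=1, |7|=7 -> [4, 1, 1, 2, 1, 1, 7]
Stage 2 (AMPLIFY 2): 4*2=8, 1*2=2, 1*2=2, 2*2=4, 1*2=2, 1*2=2, 7*2=14 -> [8, 2, 2, 4, 2, 2, 14]
Stage 3 (DELAY): [0, 8, 2, 2, 4, 2, 2] = [0, 8, 2, 2, 4, 2, 2] -> [0, 8, 2, 2, 4, 2, 2]
Stage 4 (AMPLIFY 3): 0*3=0, 8*3=24, 2*3=6, 2*3=6, 4*3=12, 2*3=6, 2*3=6 -> [0, 24, 6, 6, 12, 6, 6]
Stage 5 (SUM): sum[0..0]=0, sum[0..1]=24, sum[0..2]=30, sum[0..3]=36, sum[0..4]=48, sum[0..5]=54, sum[0..6]=60 -> [0, 24, 30, 36, 48, 54, 60]
Stage 6 (CLIP -9 16): clip(0,-9,16)=0, clip(24,-9,16)=16, clip(30,-9,16)=16, clip(36,-9,16)=16, clip(48,-9,16)=16, clip(54,-9,16)=16, clip(60,-9,16)=16 -> [0, 16, 16, 16, 16, 16, 16]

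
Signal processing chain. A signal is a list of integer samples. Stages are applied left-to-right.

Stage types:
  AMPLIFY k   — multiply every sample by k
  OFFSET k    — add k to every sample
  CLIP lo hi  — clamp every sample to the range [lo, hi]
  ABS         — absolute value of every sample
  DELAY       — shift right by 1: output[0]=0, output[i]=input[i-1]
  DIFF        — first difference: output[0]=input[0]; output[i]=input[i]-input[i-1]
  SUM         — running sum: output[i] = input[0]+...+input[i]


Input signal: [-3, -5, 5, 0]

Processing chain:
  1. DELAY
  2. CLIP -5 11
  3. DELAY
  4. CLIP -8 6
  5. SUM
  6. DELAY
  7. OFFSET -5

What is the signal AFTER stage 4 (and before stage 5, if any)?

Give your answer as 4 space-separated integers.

Answer: 0 0 -3 -5

Derivation:
Input: [-3, -5, 5, 0]
Stage 1 (DELAY): [0, -3, -5, 5] = [0, -3, -5, 5] -> [0, -3, -5, 5]
Stage 2 (CLIP -5 11): clip(0,-5,11)=0, clip(-3,-5,11)=-3, clip(-5,-5,11)=-5, clip(5,-5,11)=5 -> [0, -3, -5, 5]
Stage 3 (DELAY): [0, 0, -3, -5] = [0, 0, -3, -5] -> [0, 0, -3, -5]
Stage 4 (CLIP -8 6): clip(0,-8,6)=0, clip(0,-8,6)=0, clip(-3,-8,6)=-3, clip(-5,-8,6)=-5 -> [0, 0, -3, -5]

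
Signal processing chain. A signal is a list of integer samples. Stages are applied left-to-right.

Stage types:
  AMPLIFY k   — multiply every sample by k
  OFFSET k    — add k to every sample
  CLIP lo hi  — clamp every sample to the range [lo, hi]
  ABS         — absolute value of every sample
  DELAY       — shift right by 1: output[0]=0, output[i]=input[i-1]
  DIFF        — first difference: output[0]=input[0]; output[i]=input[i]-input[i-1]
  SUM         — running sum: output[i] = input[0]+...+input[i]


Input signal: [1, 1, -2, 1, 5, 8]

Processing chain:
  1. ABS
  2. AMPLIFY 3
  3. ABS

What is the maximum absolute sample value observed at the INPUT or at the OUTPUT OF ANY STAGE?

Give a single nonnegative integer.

Input: [1, 1, -2, 1, 5, 8] (max |s|=8)
Stage 1 (ABS): |1|=1, |1|=1, |-2|=2, |1|=1, |5|=5, |8|=8 -> [1, 1, 2, 1, 5, 8] (max |s|=8)
Stage 2 (AMPLIFY 3): 1*3=3, 1*3=3, 2*3=6, 1*3=3, 5*3=15, 8*3=24 -> [3, 3, 6, 3, 15, 24] (max |s|=24)
Stage 3 (ABS): |3|=3, |3|=3, |6|=6, |3|=3, |15|=15, |24|=24 -> [3, 3, 6, 3, 15, 24] (max |s|=24)
Overall max amplitude: 24

Answer: 24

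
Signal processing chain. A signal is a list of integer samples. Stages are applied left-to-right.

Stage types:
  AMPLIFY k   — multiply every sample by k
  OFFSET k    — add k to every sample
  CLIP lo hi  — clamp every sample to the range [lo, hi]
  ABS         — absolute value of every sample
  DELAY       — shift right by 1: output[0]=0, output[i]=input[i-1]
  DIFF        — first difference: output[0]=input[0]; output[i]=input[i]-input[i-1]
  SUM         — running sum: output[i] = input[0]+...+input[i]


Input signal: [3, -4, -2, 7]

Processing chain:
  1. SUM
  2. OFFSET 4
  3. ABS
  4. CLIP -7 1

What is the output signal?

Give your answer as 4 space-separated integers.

Answer: 1 1 1 1

Derivation:
Input: [3, -4, -2, 7]
Stage 1 (SUM): sum[0..0]=3, sum[0..1]=-1, sum[0..2]=-3, sum[0..3]=4 -> [3, -1, -3, 4]
Stage 2 (OFFSET 4): 3+4=7, -1+4=3, -3+4=1, 4+4=8 -> [7, 3, 1, 8]
Stage 3 (ABS): |7|=7, |3|=3, |1|=1, |8|=8 -> [7, 3, 1, 8]
Stage 4 (CLIP -7 1): clip(7,-7,1)=1, clip(3,-7,1)=1, clip(1,-7,1)=1, clip(8,-7,1)=1 -> [1, 1, 1, 1]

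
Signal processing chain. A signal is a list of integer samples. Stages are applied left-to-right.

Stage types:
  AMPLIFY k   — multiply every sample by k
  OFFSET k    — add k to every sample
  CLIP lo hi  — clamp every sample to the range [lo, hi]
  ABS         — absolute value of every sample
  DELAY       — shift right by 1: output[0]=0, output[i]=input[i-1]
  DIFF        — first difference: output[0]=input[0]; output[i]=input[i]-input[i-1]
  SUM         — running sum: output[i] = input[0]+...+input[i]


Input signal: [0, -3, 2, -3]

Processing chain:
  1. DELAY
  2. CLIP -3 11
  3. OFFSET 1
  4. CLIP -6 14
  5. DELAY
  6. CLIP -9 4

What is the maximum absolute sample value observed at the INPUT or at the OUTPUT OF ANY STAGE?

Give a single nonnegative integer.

Input: [0, -3, 2, -3] (max |s|=3)
Stage 1 (DELAY): [0, 0, -3, 2] = [0, 0, -3, 2] -> [0, 0, -3, 2] (max |s|=3)
Stage 2 (CLIP -3 11): clip(0,-3,11)=0, clip(0,-3,11)=0, clip(-3,-3,11)=-3, clip(2,-3,11)=2 -> [0, 0, -3, 2] (max |s|=3)
Stage 3 (OFFSET 1): 0+1=1, 0+1=1, -3+1=-2, 2+1=3 -> [1, 1, -2, 3] (max |s|=3)
Stage 4 (CLIP -6 14): clip(1,-6,14)=1, clip(1,-6,14)=1, clip(-2,-6,14)=-2, clip(3,-6,14)=3 -> [1, 1, -2, 3] (max |s|=3)
Stage 5 (DELAY): [0, 1, 1, -2] = [0, 1, 1, -2] -> [0, 1, 1, -2] (max |s|=2)
Stage 6 (CLIP -9 4): clip(0,-9,4)=0, clip(1,-9,4)=1, clip(1,-9,4)=1, clip(-2,-9,4)=-2 -> [0, 1, 1, -2] (max |s|=2)
Overall max amplitude: 3

Answer: 3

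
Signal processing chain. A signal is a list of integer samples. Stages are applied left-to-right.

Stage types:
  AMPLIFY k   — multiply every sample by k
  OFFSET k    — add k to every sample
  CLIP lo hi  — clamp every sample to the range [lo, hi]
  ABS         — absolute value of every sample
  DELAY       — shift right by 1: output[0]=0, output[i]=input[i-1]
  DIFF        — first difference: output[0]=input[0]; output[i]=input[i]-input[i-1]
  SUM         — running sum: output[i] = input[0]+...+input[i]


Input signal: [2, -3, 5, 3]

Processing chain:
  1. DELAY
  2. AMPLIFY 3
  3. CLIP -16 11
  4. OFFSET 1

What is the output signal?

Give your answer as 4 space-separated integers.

Answer: 1 7 -8 12

Derivation:
Input: [2, -3, 5, 3]
Stage 1 (DELAY): [0, 2, -3, 5] = [0, 2, -3, 5] -> [0, 2, -3, 5]
Stage 2 (AMPLIFY 3): 0*3=0, 2*3=6, -3*3=-9, 5*3=15 -> [0, 6, -9, 15]
Stage 3 (CLIP -16 11): clip(0,-16,11)=0, clip(6,-16,11)=6, clip(-9,-16,11)=-9, clip(15,-16,11)=11 -> [0, 6, -9, 11]
Stage 4 (OFFSET 1): 0+1=1, 6+1=7, -9+1=-8, 11+1=12 -> [1, 7, -8, 12]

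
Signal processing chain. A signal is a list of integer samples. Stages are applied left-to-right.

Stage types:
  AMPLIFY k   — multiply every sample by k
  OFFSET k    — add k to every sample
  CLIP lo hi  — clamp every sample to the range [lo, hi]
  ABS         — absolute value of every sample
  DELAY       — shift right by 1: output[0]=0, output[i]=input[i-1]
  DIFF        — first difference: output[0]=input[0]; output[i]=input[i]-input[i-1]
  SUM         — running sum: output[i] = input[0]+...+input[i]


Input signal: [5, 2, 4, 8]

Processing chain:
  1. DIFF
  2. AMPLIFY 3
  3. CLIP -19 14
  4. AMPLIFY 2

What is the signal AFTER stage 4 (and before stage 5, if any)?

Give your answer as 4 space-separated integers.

Answer: 28 -18 12 24

Derivation:
Input: [5, 2, 4, 8]
Stage 1 (DIFF): s[0]=5, 2-5=-3, 4-2=2, 8-4=4 -> [5, -3, 2, 4]
Stage 2 (AMPLIFY 3): 5*3=15, -3*3=-9, 2*3=6, 4*3=12 -> [15, -9, 6, 12]
Stage 3 (CLIP -19 14): clip(15,-19,14)=14, clip(-9,-19,14)=-9, clip(6,-19,14)=6, clip(12,-19,14)=12 -> [14, -9, 6, 12]
Stage 4 (AMPLIFY 2): 14*2=28, -9*2=-18, 6*2=12, 12*2=24 -> [28, -18, 12, 24]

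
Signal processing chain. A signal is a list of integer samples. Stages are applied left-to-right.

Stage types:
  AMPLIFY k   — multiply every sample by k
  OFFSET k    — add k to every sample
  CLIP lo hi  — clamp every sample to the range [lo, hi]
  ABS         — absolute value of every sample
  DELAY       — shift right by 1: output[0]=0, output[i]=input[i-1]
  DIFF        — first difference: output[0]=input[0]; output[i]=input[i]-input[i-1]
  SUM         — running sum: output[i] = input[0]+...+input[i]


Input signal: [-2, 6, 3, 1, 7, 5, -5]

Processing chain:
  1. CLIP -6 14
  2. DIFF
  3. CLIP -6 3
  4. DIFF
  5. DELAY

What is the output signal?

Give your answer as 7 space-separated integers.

Input: [-2, 6, 3, 1, 7, 5, -5]
Stage 1 (CLIP -6 14): clip(-2,-6,14)=-2, clip(6,-6,14)=6, clip(3,-6,14)=3, clip(1,-6,14)=1, clip(7,-6,14)=7, clip(5,-6,14)=5, clip(-5,-6,14)=-5 -> [-2, 6, 3, 1, 7, 5, -5]
Stage 2 (DIFF): s[0]=-2, 6--2=8, 3-6=-3, 1-3=-2, 7-1=6, 5-7=-2, -5-5=-10 -> [-2, 8, -3, -2, 6, -2, -10]
Stage 3 (CLIP -6 3): clip(-2,-6,3)=-2, clip(8,-6,3)=3, clip(-3,-6,3)=-3, clip(-2,-6,3)=-2, clip(6,-6,3)=3, clip(-2,-6,3)=-2, clip(-10,-6,3)=-6 -> [-2, 3, -3, -2, 3, -2, -6]
Stage 4 (DIFF): s[0]=-2, 3--2=5, -3-3=-6, -2--3=1, 3--2=5, -2-3=-5, -6--2=-4 -> [-2, 5, -6, 1, 5, -5, -4]
Stage 5 (DELAY): [0, -2, 5, -6, 1, 5, -5] = [0, -2, 5, -6, 1, 5, -5] -> [0, -2, 5, -6, 1, 5, -5]

Answer: 0 -2 5 -6 1 5 -5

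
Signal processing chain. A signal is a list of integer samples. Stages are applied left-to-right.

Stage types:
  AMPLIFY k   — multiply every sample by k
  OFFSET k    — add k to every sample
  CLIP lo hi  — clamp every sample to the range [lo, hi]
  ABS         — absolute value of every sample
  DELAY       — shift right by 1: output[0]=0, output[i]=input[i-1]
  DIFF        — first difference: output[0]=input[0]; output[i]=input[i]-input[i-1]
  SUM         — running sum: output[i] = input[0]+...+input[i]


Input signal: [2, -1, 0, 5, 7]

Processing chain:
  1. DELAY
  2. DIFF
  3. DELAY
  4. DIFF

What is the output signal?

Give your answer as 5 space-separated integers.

Input: [2, -1, 0, 5, 7]
Stage 1 (DELAY): [0, 2, -1, 0, 5] = [0, 2, -1, 0, 5] -> [0, 2, -1, 0, 5]
Stage 2 (DIFF): s[0]=0, 2-0=2, -1-2=-3, 0--1=1, 5-0=5 -> [0, 2, -3, 1, 5]
Stage 3 (DELAY): [0, 0, 2, -3, 1] = [0, 0, 2, -3, 1] -> [0, 0, 2, -3, 1]
Stage 4 (DIFF): s[0]=0, 0-0=0, 2-0=2, -3-2=-5, 1--3=4 -> [0, 0, 2, -5, 4]

Answer: 0 0 2 -5 4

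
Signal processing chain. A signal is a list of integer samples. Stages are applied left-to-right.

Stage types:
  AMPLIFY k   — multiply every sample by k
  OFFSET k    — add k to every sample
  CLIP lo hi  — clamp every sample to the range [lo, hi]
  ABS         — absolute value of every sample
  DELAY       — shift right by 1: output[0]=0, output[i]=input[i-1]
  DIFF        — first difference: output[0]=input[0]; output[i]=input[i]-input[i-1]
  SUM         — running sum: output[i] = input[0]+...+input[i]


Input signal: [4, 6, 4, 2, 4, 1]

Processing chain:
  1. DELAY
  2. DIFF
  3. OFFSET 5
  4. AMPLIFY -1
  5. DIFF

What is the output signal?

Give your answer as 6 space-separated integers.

Answer: -5 -4 2 4 0 -4

Derivation:
Input: [4, 6, 4, 2, 4, 1]
Stage 1 (DELAY): [0, 4, 6, 4, 2, 4] = [0, 4, 6, 4, 2, 4] -> [0, 4, 6, 4, 2, 4]
Stage 2 (DIFF): s[0]=0, 4-0=4, 6-4=2, 4-6=-2, 2-4=-2, 4-2=2 -> [0, 4, 2, -2, -2, 2]
Stage 3 (OFFSET 5): 0+5=5, 4+5=9, 2+5=7, -2+5=3, -2+5=3, 2+5=7 -> [5, 9, 7, 3, 3, 7]
Stage 4 (AMPLIFY -1): 5*-1=-5, 9*-1=-9, 7*-1=-7, 3*-1=-3, 3*-1=-3, 7*-1=-7 -> [-5, -9, -7, -3, -3, -7]
Stage 5 (DIFF): s[0]=-5, -9--5=-4, -7--9=2, -3--7=4, -3--3=0, -7--3=-4 -> [-5, -4, 2, 4, 0, -4]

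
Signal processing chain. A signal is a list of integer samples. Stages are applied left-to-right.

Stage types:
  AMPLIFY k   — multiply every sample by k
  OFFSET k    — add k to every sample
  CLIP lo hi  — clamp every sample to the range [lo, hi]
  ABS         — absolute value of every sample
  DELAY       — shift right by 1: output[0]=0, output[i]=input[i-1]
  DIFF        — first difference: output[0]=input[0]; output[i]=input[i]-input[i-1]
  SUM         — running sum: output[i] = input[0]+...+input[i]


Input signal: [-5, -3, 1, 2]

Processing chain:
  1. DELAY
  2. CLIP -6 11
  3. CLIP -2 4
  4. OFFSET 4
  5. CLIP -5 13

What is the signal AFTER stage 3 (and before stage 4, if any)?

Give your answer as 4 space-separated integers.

Answer: 0 -2 -2 1

Derivation:
Input: [-5, -3, 1, 2]
Stage 1 (DELAY): [0, -5, -3, 1] = [0, -5, -3, 1] -> [0, -5, -3, 1]
Stage 2 (CLIP -6 11): clip(0,-6,11)=0, clip(-5,-6,11)=-5, clip(-3,-6,11)=-3, clip(1,-6,11)=1 -> [0, -5, -3, 1]
Stage 3 (CLIP -2 4): clip(0,-2,4)=0, clip(-5,-2,4)=-2, clip(-3,-2,4)=-2, clip(1,-2,4)=1 -> [0, -2, -2, 1]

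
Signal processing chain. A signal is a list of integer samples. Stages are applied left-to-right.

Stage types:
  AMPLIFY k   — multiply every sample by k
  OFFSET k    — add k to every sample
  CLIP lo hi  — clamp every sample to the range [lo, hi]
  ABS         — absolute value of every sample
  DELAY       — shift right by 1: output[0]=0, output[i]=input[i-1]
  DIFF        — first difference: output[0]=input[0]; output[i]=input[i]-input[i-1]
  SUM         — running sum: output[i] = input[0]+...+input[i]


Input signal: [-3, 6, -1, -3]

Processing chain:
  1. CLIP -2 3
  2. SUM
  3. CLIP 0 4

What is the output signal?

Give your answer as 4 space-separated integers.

Answer: 0 1 0 0

Derivation:
Input: [-3, 6, -1, -3]
Stage 1 (CLIP -2 3): clip(-3,-2,3)=-2, clip(6,-2,3)=3, clip(-1,-2,3)=-1, clip(-3,-2,3)=-2 -> [-2, 3, -1, -2]
Stage 2 (SUM): sum[0..0]=-2, sum[0..1]=1, sum[0..2]=0, sum[0..3]=-2 -> [-2, 1, 0, -2]
Stage 3 (CLIP 0 4): clip(-2,0,4)=0, clip(1,0,4)=1, clip(0,0,4)=0, clip(-2,0,4)=0 -> [0, 1, 0, 0]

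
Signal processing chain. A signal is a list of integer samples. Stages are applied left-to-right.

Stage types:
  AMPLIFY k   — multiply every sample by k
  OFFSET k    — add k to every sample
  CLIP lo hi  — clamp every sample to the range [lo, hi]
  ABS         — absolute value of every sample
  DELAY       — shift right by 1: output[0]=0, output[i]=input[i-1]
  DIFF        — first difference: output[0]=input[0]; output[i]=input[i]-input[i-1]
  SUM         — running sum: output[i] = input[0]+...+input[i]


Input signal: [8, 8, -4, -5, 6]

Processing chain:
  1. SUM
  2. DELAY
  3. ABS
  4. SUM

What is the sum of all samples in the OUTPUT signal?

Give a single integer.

Input: [8, 8, -4, -5, 6]
Stage 1 (SUM): sum[0..0]=8, sum[0..1]=16, sum[0..2]=12, sum[0..3]=7, sum[0..4]=13 -> [8, 16, 12, 7, 13]
Stage 2 (DELAY): [0, 8, 16, 12, 7] = [0, 8, 16, 12, 7] -> [0, 8, 16, 12, 7]
Stage 3 (ABS): |0|=0, |8|=8, |16|=16, |12|=12, |7|=7 -> [0, 8, 16, 12, 7]
Stage 4 (SUM): sum[0..0]=0, sum[0..1]=8, sum[0..2]=24, sum[0..3]=36, sum[0..4]=43 -> [0, 8, 24, 36, 43]
Output sum: 111

Answer: 111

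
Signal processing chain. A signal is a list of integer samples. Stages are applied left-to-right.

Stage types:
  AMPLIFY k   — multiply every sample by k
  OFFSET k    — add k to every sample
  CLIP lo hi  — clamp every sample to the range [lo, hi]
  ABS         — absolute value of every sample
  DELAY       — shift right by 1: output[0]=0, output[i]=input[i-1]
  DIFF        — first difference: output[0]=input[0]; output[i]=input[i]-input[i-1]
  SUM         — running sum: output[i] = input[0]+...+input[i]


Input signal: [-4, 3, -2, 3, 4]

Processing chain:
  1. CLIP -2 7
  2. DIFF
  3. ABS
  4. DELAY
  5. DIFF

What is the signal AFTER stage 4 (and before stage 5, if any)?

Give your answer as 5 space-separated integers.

Answer: 0 2 5 5 5

Derivation:
Input: [-4, 3, -2, 3, 4]
Stage 1 (CLIP -2 7): clip(-4,-2,7)=-2, clip(3,-2,7)=3, clip(-2,-2,7)=-2, clip(3,-2,7)=3, clip(4,-2,7)=4 -> [-2, 3, -2, 3, 4]
Stage 2 (DIFF): s[0]=-2, 3--2=5, -2-3=-5, 3--2=5, 4-3=1 -> [-2, 5, -5, 5, 1]
Stage 3 (ABS): |-2|=2, |5|=5, |-5|=5, |5|=5, |1|=1 -> [2, 5, 5, 5, 1]
Stage 4 (DELAY): [0, 2, 5, 5, 5] = [0, 2, 5, 5, 5] -> [0, 2, 5, 5, 5]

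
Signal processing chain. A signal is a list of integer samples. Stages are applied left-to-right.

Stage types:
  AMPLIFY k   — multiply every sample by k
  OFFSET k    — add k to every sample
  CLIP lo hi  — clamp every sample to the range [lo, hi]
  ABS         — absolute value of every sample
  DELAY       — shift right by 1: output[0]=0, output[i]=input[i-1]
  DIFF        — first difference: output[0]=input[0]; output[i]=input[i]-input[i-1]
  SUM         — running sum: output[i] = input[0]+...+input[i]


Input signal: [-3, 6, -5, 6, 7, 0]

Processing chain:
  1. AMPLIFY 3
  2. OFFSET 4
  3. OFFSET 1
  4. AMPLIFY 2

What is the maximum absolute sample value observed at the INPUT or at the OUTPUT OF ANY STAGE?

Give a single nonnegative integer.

Answer: 52

Derivation:
Input: [-3, 6, -5, 6, 7, 0] (max |s|=7)
Stage 1 (AMPLIFY 3): -3*3=-9, 6*3=18, -5*3=-15, 6*3=18, 7*3=21, 0*3=0 -> [-9, 18, -15, 18, 21, 0] (max |s|=21)
Stage 2 (OFFSET 4): -9+4=-5, 18+4=22, -15+4=-11, 18+4=22, 21+4=25, 0+4=4 -> [-5, 22, -11, 22, 25, 4] (max |s|=25)
Stage 3 (OFFSET 1): -5+1=-4, 22+1=23, -11+1=-10, 22+1=23, 25+1=26, 4+1=5 -> [-4, 23, -10, 23, 26, 5] (max |s|=26)
Stage 4 (AMPLIFY 2): -4*2=-8, 23*2=46, -10*2=-20, 23*2=46, 26*2=52, 5*2=10 -> [-8, 46, -20, 46, 52, 10] (max |s|=52)
Overall max amplitude: 52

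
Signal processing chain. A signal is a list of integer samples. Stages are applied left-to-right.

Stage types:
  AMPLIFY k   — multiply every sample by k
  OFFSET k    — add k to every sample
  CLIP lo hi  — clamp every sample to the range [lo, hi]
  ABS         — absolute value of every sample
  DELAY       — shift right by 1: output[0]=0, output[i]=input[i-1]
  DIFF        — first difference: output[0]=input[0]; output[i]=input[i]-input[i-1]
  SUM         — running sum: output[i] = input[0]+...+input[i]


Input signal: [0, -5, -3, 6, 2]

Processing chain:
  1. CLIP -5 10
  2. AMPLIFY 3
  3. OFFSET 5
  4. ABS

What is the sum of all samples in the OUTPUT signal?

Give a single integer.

Answer: 53

Derivation:
Input: [0, -5, -3, 6, 2]
Stage 1 (CLIP -5 10): clip(0,-5,10)=0, clip(-5,-5,10)=-5, clip(-3,-5,10)=-3, clip(6,-5,10)=6, clip(2,-5,10)=2 -> [0, -5, -3, 6, 2]
Stage 2 (AMPLIFY 3): 0*3=0, -5*3=-15, -3*3=-9, 6*3=18, 2*3=6 -> [0, -15, -9, 18, 6]
Stage 3 (OFFSET 5): 0+5=5, -15+5=-10, -9+5=-4, 18+5=23, 6+5=11 -> [5, -10, -4, 23, 11]
Stage 4 (ABS): |5|=5, |-10|=10, |-4|=4, |23|=23, |11|=11 -> [5, 10, 4, 23, 11]
Output sum: 53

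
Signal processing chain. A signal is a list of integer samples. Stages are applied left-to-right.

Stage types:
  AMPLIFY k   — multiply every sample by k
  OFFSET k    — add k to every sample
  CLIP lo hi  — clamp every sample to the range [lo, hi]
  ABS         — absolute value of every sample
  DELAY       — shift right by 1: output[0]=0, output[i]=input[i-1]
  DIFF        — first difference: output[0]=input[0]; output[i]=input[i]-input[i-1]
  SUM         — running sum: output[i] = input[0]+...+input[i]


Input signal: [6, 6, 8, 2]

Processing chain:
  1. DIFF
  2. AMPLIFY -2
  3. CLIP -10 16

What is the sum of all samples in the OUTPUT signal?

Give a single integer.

Answer: -2

Derivation:
Input: [6, 6, 8, 2]
Stage 1 (DIFF): s[0]=6, 6-6=0, 8-6=2, 2-8=-6 -> [6, 0, 2, -6]
Stage 2 (AMPLIFY -2): 6*-2=-12, 0*-2=0, 2*-2=-4, -6*-2=12 -> [-12, 0, -4, 12]
Stage 3 (CLIP -10 16): clip(-12,-10,16)=-10, clip(0,-10,16)=0, clip(-4,-10,16)=-4, clip(12,-10,16)=12 -> [-10, 0, -4, 12]
Output sum: -2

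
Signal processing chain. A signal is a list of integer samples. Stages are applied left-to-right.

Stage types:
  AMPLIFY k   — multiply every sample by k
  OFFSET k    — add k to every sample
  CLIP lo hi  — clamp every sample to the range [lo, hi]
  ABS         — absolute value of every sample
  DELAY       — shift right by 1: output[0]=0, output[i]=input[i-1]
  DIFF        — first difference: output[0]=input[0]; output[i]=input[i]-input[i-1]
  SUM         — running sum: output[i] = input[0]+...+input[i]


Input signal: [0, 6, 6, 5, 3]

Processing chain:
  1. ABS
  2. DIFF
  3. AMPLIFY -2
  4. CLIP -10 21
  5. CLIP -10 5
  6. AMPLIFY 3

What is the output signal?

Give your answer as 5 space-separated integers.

Answer: 0 -30 0 6 12

Derivation:
Input: [0, 6, 6, 5, 3]
Stage 1 (ABS): |0|=0, |6|=6, |6|=6, |5|=5, |3|=3 -> [0, 6, 6, 5, 3]
Stage 2 (DIFF): s[0]=0, 6-0=6, 6-6=0, 5-6=-1, 3-5=-2 -> [0, 6, 0, -1, -2]
Stage 3 (AMPLIFY -2): 0*-2=0, 6*-2=-12, 0*-2=0, -1*-2=2, -2*-2=4 -> [0, -12, 0, 2, 4]
Stage 4 (CLIP -10 21): clip(0,-10,21)=0, clip(-12,-10,21)=-10, clip(0,-10,21)=0, clip(2,-10,21)=2, clip(4,-10,21)=4 -> [0, -10, 0, 2, 4]
Stage 5 (CLIP -10 5): clip(0,-10,5)=0, clip(-10,-10,5)=-10, clip(0,-10,5)=0, clip(2,-10,5)=2, clip(4,-10,5)=4 -> [0, -10, 0, 2, 4]
Stage 6 (AMPLIFY 3): 0*3=0, -10*3=-30, 0*3=0, 2*3=6, 4*3=12 -> [0, -30, 0, 6, 12]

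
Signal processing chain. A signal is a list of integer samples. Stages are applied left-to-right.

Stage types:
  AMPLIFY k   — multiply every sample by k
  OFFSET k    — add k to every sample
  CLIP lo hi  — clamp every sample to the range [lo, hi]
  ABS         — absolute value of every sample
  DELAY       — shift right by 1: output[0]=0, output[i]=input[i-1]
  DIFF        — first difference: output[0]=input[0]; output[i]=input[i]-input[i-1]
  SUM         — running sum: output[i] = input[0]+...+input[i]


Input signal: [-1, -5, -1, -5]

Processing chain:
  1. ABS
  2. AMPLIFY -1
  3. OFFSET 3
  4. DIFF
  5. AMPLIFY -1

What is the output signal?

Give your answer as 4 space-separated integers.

Answer: -2 4 -4 4

Derivation:
Input: [-1, -5, -1, -5]
Stage 1 (ABS): |-1|=1, |-5|=5, |-1|=1, |-5|=5 -> [1, 5, 1, 5]
Stage 2 (AMPLIFY -1): 1*-1=-1, 5*-1=-5, 1*-1=-1, 5*-1=-5 -> [-1, -5, -1, -5]
Stage 3 (OFFSET 3): -1+3=2, -5+3=-2, -1+3=2, -5+3=-2 -> [2, -2, 2, -2]
Stage 4 (DIFF): s[0]=2, -2-2=-4, 2--2=4, -2-2=-4 -> [2, -4, 4, -4]
Stage 5 (AMPLIFY -1): 2*-1=-2, -4*-1=4, 4*-1=-4, -4*-1=4 -> [-2, 4, -4, 4]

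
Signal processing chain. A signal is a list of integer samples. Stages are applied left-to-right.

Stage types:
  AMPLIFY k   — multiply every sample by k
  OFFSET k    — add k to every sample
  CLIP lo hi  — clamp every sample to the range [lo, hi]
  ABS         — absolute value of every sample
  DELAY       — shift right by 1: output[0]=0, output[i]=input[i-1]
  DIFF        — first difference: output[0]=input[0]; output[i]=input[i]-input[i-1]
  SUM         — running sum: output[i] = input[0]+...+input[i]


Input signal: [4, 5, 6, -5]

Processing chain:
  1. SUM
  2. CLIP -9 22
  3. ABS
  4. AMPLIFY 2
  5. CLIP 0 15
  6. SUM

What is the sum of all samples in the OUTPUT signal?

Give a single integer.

Answer: 122

Derivation:
Input: [4, 5, 6, -5]
Stage 1 (SUM): sum[0..0]=4, sum[0..1]=9, sum[0..2]=15, sum[0..3]=10 -> [4, 9, 15, 10]
Stage 2 (CLIP -9 22): clip(4,-9,22)=4, clip(9,-9,22)=9, clip(15,-9,22)=15, clip(10,-9,22)=10 -> [4, 9, 15, 10]
Stage 3 (ABS): |4|=4, |9|=9, |15|=15, |10|=10 -> [4, 9, 15, 10]
Stage 4 (AMPLIFY 2): 4*2=8, 9*2=18, 15*2=30, 10*2=20 -> [8, 18, 30, 20]
Stage 5 (CLIP 0 15): clip(8,0,15)=8, clip(18,0,15)=15, clip(30,0,15)=15, clip(20,0,15)=15 -> [8, 15, 15, 15]
Stage 6 (SUM): sum[0..0]=8, sum[0..1]=23, sum[0..2]=38, sum[0..3]=53 -> [8, 23, 38, 53]
Output sum: 122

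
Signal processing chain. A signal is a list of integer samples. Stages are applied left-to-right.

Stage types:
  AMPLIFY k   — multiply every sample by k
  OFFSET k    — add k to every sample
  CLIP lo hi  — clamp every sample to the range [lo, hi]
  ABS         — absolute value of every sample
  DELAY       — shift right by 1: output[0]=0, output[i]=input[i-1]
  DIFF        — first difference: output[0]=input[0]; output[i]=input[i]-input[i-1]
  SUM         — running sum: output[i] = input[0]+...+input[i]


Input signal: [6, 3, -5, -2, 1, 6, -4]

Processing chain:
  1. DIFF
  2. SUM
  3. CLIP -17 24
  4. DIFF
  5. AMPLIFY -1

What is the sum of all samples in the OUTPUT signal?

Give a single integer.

Answer: 4

Derivation:
Input: [6, 3, -5, -2, 1, 6, -4]
Stage 1 (DIFF): s[0]=6, 3-6=-3, -5-3=-8, -2--5=3, 1--2=3, 6-1=5, -4-6=-10 -> [6, -3, -8, 3, 3, 5, -10]
Stage 2 (SUM): sum[0..0]=6, sum[0..1]=3, sum[0..2]=-5, sum[0..3]=-2, sum[0..4]=1, sum[0..5]=6, sum[0..6]=-4 -> [6, 3, -5, -2, 1, 6, -4]
Stage 3 (CLIP -17 24): clip(6,-17,24)=6, clip(3,-17,24)=3, clip(-5,-17,24)=-5, clip(-2,-17,24)=-2, clip(1,-17,24)=1, clip(6,-17,24)=6, clip(-4,-17,24)=-4 -> [6, 3, -5, -2, 1, 6, -4]
Stage 4 (DIFF): s[0]=6, 3-6=-3, -5-3=-8, -2--5=3, 1--2=3, 6-1=5, -4-6=-10 -> [6, -3, -8, 3, 3, 5, -10]
Stage 5 (AMPLIFY -1): 6*-1=-6, -3*-1=3, -8*-1=8, 3*-1=-3, 3*-1=-3, 5*-1=-5, -10*-1=10 -> [-6, 3, 8, -3, -3, -5, 10]
Output sum: 4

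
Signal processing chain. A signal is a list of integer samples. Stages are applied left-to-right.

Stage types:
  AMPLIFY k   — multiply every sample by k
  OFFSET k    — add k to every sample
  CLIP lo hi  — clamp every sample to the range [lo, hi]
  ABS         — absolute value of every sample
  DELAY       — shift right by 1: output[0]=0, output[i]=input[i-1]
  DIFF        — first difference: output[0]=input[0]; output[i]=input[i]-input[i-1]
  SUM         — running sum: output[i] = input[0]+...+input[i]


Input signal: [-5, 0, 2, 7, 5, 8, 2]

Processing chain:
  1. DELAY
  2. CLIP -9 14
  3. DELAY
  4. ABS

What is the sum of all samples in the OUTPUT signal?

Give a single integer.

Answer: 19

Derivation:
Input: [-5, 0, 2, 7, 5, 8, 2]
Stage 1 (DELAY): [0, -5, 0, 2, 7, 5, 8] = [0, -5, 0, 2, 7, 5, 8] -> [0, -5, 0, 2, 7, 5, 8]
Stage 2 (CLIP -9 14): clip(0,-9,14)=0, clip(-5,-9,14)=-5, clip(0,-9,14)=0, clip(2,-9,14)=2, clip(7,-9,14)=7, clip(5,-9,14)=5, clip(8,-9,14)=8 -> [0, -5, 0, 2, 7, 5, 8]
Stage 3 (DELAY): [0, 0, -5, 0, 2, 7, 5] = [0, 0, -5, 0, 2, 7, 5] -> [0, 0, -5, 0, 2, 7, 5]
Stage 4 (ABS): |0|=0, |0|=0, |-5|=5, |0|=0, |2|=2, |7|=7, |5|=5 -> [0, 0, 5, 0, 2, 7, 5]
Output sum: 19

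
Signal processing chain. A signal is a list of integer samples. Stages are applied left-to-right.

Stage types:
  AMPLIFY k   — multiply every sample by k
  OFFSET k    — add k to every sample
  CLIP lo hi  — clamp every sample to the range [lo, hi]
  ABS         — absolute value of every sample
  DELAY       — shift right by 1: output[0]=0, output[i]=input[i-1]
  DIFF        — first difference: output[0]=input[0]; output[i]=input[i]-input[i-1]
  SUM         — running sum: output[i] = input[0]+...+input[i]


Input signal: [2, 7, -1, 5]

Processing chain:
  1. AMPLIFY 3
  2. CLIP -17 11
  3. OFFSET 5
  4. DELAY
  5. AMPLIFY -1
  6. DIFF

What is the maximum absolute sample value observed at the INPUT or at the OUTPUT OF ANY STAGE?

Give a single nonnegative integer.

Answer: 21

Derivation:
Input: [2, 7, -1, 5] (max |s|=7)
Stage 1 (AMPLIFY 3): 2*3=6, 7*3=21, -1*3=-3, 5*3=15 -> [6, 21, -3, 15] (max |s|=21)
Stage 2 (CLIP -17 11): clip(6,-17,11)=6, clip(21,-17,11)=11, clip(-3,-17,11)=-3, clip(15,-17,11)=11 -> [6, 11, -3, 11] (max |s|=11)
Stage 3 (OFFSET 5): 6+5=11, 11+5=16, -3+5=2, 11+5=16 -> [11, 16, 2, 16] (max |s|=16)
Stage 4 (DELAY): [0, 11, 16, 2] = [0, 11, 16, 2] -> [0, 11, 16, 2] (max |s|=16)
Stage 5 (AMPLIFY -1): 0*-1=0, 11*-1=-11, 16*-1=-16, 2*-1=-2 -> [0, -11, -16, -2] (max |s|=16)
Stage 6 (DIFF): s[0]=0, -11-0=-11, -16--11=-5, -2--16=14 -> [0, -11, -5, 14] (max |s|=14)
Overall max amplitude: 21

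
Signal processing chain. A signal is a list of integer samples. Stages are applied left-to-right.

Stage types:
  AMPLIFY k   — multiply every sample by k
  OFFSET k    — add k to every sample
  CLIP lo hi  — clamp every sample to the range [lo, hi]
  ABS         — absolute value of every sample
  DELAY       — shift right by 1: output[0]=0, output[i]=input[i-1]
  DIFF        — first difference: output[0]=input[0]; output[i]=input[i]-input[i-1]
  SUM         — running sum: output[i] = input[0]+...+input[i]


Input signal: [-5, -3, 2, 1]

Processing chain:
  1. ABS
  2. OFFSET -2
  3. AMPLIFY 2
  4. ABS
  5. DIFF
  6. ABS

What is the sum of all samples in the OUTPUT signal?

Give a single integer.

Answer: 14

Derivation:
Input: [-5, -3, 2, 1]
Stage 1 (ABS): |-5|=5, |-3|=3, |2|=2, |1|=1 -> [5, 3, 2, 1]
Stage 2 (OFFSET -2): 5+-2=3, 3+-2=1, 2+-2=0, 1+-2=-1 -> [3, 1, 0, -1]
Stage 3 (AMPLIFY 2): 3*2=6, 1*2=2, 0*2=0, -1*2=-2 -> [6, 2, 0, -2]
Stage 4 (ABS): |6|=6, |2|=2, |0|=0, |-2|=2 -> [6, 2, 0, 2]
Stage 5 (DIFF): s[0]=6, 2-6=-4, 0-2=-2, 2-0=2 -> [6, -4, -2, 2]
Stage 6 (ABS): |6|=6, |-4|=4, |-2|=2, |2|=2 -> [6, 4, 2, 2]
Output sum: 14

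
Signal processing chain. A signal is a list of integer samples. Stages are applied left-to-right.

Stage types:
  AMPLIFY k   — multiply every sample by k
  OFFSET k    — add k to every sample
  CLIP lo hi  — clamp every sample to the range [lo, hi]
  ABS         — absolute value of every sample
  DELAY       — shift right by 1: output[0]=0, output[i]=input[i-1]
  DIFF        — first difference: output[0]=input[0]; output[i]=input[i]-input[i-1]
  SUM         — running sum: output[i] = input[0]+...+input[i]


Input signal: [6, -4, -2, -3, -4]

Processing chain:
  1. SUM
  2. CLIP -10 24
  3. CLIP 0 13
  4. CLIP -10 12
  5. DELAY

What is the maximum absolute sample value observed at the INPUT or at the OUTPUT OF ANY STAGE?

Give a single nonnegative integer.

Answer: 7

Derivation:
Input: [6, -4, -2, -3, -4] (max |s|=6)
Stage 1 (SUM): sum[0..0]=6, sum[0..1]=2, sum[0..2]=0, sum[0..3]=-3, sum[0..4]=-7 -> [6, 2, 0, -3, -7] (max |s|=7)
Stage 2 (CLIP -10 24): clip(6,-10,24)=6, clip(2,-10,24)=2, clip(0,-10,24)=0, clip(-3,-10,24)=-3, clip(-7,-10,24)=-7 -> [6, 2, 0, -3, -7] (max |s|=7)
Stage 3 (CLIP 0 13): clip(6,0,13)=6, clip(2,0,13)=2, clip(0,0,13)=0, clip(-3,0,13)=0, clip(-7,0,13)=0 -> [6, 2, 0, 0, 0] (max |s|=6)
Stage 4 (CLIP -10 12): clip(6,-10,12)=6, clip(2,-10,12)=2, clip(0,-10,12)=0, clip(0,-10,12)=0, clip(0,-10,12)=0 -> [6, 2, 0, 0, 0] (max |s|=6)
Stage 5 (DELAY): [0, 6, 2, 0, 0] = [0, 6, 2, 0, 0] -> [0, 6, 2, 0, 0] (max |s|=6)
Overall max amplitude: 7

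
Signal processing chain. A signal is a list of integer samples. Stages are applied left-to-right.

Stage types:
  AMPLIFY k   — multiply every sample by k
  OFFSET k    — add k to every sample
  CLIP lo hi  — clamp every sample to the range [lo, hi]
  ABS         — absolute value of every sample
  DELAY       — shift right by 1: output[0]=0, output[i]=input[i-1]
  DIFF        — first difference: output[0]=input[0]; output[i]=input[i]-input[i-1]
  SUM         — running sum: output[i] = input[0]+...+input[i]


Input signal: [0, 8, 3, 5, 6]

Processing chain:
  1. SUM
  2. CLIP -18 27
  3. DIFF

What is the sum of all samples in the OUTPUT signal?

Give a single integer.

Input: [0, 8, 3, 5, 6]
Stage 1 (SUM): sum[0..0]=0, sum[0..1]=8, sum[0..2]=11, sum[0..3]=16, sum[0..4]=22 -> [0, 8, 11, 16, 22]
Stage 2 (CLIP -18 27): clip(0,-18,27)=0, clip(8,-18,27)=8, clip(11,-18,27)=11, clip(16,-18,27)=16, clip(22,-18,27)=22 -> [0, 8, 11, 16, 22]
Stage 3 (DIFF): s[0]=0, 8-0=8, 11-8=3, 16-11=5, 22-16=6 -> [0, 8, 3, 5, 6]
Output sum: 22

Answer: 22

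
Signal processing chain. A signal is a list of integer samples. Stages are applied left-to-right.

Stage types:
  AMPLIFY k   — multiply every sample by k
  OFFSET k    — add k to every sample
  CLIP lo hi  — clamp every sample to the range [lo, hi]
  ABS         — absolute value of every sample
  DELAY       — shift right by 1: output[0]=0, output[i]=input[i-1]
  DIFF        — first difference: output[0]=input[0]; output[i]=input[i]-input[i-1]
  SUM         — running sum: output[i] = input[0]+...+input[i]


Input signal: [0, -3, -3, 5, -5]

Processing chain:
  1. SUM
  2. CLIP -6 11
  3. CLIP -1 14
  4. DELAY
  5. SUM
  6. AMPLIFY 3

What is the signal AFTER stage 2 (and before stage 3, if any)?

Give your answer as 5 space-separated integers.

Answer: 0 -3 -6 -1 -6

Derivation:
Input: [0, -3, -3, 5, -5]
Stage 1 (SUM): sum[0..0]=0, sum[0..1]=-3, sum[0..2]=-6, sum[0..3]=-1, sum[0..4]=-6 -> [0, -3, -6, -1, -6]
Stage 2 (CLIP -6 11): clip(0,-6,11)=0, clip(-3,-6,11)=-3, clip(-6,-6,11)=-6, clip(-1,-6,11)=-1, clip(-6,-6,11)=-6 -> [0, -3, -6, -1, -6]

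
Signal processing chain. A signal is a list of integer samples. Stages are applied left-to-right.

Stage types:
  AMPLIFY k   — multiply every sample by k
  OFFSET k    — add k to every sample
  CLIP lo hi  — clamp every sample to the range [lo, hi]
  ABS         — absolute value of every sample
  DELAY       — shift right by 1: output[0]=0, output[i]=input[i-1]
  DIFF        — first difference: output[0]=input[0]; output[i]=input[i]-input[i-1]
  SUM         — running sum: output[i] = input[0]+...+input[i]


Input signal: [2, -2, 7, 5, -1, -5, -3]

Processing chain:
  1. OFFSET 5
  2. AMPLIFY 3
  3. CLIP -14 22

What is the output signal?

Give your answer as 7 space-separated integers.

Answer: 21 9 22 22 12 0 6

Derivation:
Input: [2, -2, 7, 5, -1, -5, -3]
Stage 1 (OFFSET 5): 2+5=7, -2+5=3, 7+5=12, 5+5=10, -1+5=4, -5+5=0, -3+5=2 -> [7, 3, 12, 10, 4, 0, 2]
Stage 2 (AMPLIFY 3): 7*3=21, 3*3=9, 12*3=36, 10*3=30, 4*3=12, 0*3=0, 2*3=6 -> [21, 9, 36, 30, 12, 0, 6]
Stage 3 (CLIP -14 22): clip(21,-14,22)=21, clip(9,-14,22)=9, clip(36,-14,22)=22, clip(30,-14,22)=22, clip(12,-14,22)=12, clip(0,-14,22)=0, clip(6,-14,22)=6 -> [21, 9, 22, 22, 12, 0, 6]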